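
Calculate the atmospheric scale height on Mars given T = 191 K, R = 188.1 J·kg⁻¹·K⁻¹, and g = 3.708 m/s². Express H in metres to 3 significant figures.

The scale height of an isothermal atmosphere is H = RT/g.
H = 188.1 × 191 / 3.708 = 35927/3.708 = 9689.1 m.

H ≈ 9690 m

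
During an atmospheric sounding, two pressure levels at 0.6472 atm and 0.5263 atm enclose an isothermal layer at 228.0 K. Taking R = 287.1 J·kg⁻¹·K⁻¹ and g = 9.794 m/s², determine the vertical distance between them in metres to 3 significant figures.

Hypsometric equation: Δz = (R T̄/g) ln(P₁/P₂).
R T̄/g = 287.1 × 228.0 / 9.794 = 6683.6 m.
ln(0.6472/0.5263) = ln(1.2297) = 0.20677.
Δz = 6683.6 × 0.20677 = 1382.0 m.

Δz ≈ 1380 m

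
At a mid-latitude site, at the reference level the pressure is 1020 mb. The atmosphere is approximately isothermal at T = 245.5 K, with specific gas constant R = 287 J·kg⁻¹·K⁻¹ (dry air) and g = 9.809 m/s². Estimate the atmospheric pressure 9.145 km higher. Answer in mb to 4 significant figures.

P ≈ 285.6 mb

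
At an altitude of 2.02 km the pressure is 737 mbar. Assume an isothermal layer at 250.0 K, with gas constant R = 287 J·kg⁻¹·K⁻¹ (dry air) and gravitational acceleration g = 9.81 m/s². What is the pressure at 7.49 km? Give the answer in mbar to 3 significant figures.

P ≈ 349 mbar

Scale height: H = RT/g = 287 × 250.0 / 9.81 = 7314.0 m.
Between two levels, P₂ = P₁ exp(−Δz/H) with Δz = z₂ − z₁.
Δz = 7490.0 − 2020.0 = 5470.0 m; Δz/H = 5470.0/7314.0 = 0.74788.
P₂ = 737 × exp(−0.74788) = 737 × 0.47337 = 348.87 mbar.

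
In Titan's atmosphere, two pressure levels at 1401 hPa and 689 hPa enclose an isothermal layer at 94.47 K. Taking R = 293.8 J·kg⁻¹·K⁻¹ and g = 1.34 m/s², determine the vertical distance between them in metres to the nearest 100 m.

Δz ≈ 14700 m

Hypsometric equation: Δz = (R T̄/g) ln(P₁/P₂).
R T̄/g = 293.8 × 94.47 / 1.34 = 20713 m.
ln(1401/689) = ln(2.0334) = 0.70971.
Δz = 20713 × 0.70971 = 14700 m.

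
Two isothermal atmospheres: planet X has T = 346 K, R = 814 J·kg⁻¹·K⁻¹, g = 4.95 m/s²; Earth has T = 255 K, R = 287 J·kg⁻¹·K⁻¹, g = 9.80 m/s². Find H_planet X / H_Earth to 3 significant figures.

H = RT/g for each body.
H_planet X = 814 × 346 / 4.95 = 56898 m.
H_Earth = 287 × 255 / 9.80 = 7467.9 m.
H_planet X/H_Earth = 56898/7467.9 = 7.6190.

H_planet X/H_Earth ≈ 7.62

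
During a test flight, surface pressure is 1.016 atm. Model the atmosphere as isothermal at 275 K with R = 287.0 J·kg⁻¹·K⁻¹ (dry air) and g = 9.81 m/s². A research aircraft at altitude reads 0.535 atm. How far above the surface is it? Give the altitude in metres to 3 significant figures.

z ≈ 5160 m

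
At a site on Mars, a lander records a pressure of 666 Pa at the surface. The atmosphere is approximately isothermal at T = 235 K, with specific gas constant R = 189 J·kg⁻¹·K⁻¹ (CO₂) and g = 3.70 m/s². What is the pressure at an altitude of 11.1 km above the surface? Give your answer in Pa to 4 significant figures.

Scale height: H = RT/g = 189 × 235 / 3.70 = 12004 m.
Barometric formula: P = P₀ exp(−z/H).
z/H = 11100/12004 = 0.92469; exp(−0.92469) = 0.39665.
P = 666 × 0.39665 = 264.17 Pa.

P ≈ 264.2 Pa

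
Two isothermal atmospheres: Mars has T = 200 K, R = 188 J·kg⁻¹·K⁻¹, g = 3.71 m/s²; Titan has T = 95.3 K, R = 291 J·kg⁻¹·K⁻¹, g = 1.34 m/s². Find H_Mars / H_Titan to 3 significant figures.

H_Mars/H_Titan ≈ 0.490

H = RT/g for each body.
H_Mars = 188 × 200 / 3.71 = 10135 m.
H_Titan = 291 × 95.3 / 1.34 = 20696 m.
H_Mars/H_Titan = 10135/20696 = 0.48971.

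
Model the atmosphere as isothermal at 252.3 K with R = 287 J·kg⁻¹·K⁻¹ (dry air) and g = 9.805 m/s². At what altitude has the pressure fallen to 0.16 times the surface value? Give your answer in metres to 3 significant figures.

z ≈ 13500 m

Scale height: H = RT/g = 287 × 252.3 / 9.805 = 7385.0 m.
Set P/P₀ = exp(−z/H) = 0.16, so z = −H ln(0.16).
−ln(0.16) = 1.8326; z = 7385.0 × 1.8326 = 13534 m.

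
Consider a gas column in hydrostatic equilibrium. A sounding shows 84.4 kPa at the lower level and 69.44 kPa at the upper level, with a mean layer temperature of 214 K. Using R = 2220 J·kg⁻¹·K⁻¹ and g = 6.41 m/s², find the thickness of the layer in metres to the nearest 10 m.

Δz ≈ 14460 m

Hypsometric equation: Δz = (R T̄/g) ln(P₁/P₂).
R T̄/g = 2220 × 214 / 6.41 = 74115 m.
ln(84.4/69.44) = ln(1.2154) = 0.19507.
Δz = 74115 × 0.19507 = 14458 m.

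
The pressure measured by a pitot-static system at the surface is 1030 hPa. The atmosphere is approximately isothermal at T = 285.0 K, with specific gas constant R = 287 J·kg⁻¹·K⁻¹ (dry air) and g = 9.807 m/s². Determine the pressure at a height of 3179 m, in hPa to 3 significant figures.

P ≈ 704 hPa

Scale height: H = RT/g = 287 × 285.0 / 9.807 = 8340.5 m.
Barometric formula: P = P₀ exp(−z/H).
z/H = 3179.0/8340.5 = 0.38115; exp(−0.38115) = 0.68308.
P = 1030 × 0.68308 = 703.57 hPa.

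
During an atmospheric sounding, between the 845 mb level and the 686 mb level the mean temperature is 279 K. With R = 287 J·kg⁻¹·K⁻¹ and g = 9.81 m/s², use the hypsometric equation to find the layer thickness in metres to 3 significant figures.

Δz ≈ 1700 m

Hypsometric equation: Δz = (R T̄/g) ln(P₁/P₂).
R T̄/g = 287 × 279 / 9.81 = 8162.4 m.
ln(845/686) = ln(1.2318) = 0.20848.
Δz = 8162.4 × 0.20848 = 1701.7 m.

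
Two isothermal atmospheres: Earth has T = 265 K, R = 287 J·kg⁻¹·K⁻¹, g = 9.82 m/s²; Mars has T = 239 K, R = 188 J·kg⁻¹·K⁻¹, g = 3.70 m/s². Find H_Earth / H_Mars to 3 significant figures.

H_Earth/H_Mars ≈ 0.638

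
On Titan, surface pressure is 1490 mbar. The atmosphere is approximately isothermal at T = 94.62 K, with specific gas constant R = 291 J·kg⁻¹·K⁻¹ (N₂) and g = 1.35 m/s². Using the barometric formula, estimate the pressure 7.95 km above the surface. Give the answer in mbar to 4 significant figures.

Scale height: H = RT/g = 291 × 94.62 / 1.35 = 20396 m.
Barometric formula: P = P₀ exp(−z/H).
z/H = 7950.0/20396 = 0.38978; exp(−0.38978) = 0.67721.
P = 1490 × 0.67721 = 1009.0 mbar.

P ≈ 1009 mbar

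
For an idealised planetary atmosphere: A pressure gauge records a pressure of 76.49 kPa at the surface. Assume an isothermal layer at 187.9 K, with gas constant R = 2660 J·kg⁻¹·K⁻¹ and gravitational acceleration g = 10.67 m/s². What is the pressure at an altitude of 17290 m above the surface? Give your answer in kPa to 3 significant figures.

Scale height: H = RT/g = 2660 × 187.9 / 10.67 = 46843 m.
Barometric formula: P = P₀ exp(−z/H).
z/H = 17290/46843 = 0.36911; exp(−0.36911) = 0.69135.
P = 76.49 × 0.69135 = 52.881 kPa.

P ≈ 52.9 kPa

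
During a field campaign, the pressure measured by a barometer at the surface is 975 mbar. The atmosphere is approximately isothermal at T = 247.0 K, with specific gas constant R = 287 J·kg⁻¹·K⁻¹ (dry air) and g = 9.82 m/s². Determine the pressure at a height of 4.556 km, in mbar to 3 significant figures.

Scale height: H = RT/g = 287 × 247.0 / 9.82 = 7218.8 m.
Barometric formula: P = P₀ exp(−z/H).
z/H = 4556.0/7218.8 = 0.63113; exp(−0.63113) = 0.53199.
P = 975 × 0.53199 = 518.69 mbar.

P ≈ 519 mbar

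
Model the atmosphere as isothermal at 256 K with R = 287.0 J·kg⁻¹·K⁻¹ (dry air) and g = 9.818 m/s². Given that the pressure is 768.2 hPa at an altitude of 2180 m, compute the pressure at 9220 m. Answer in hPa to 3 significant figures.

Scale height: H = RT/g = 287.0 × 256 / 9.818 = 7483.4 m.
Between two levels, P₂ = P₁ exp(−Δz/H) with Δz = z₂ − z₁.
Δz = 9220.0 − 2180.0 = 7040.0 m; Δz/H = 7040.0/7483.4 = 0.94075.
P₂ = 768.2 × exp(−0.94075) = 768.2 × 0.39033 = 299.85 hPa.

P ≈ 300 hPa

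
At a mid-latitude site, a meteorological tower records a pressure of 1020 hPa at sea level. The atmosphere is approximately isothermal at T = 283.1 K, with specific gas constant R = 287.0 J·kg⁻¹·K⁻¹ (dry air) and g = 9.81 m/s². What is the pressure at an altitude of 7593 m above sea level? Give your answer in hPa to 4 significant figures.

Scale height: H = RT/g = 287.0 × 283.1 / 9.81 = 8282.3 m.
Barometric formula: P = P₀ exp(−z/H).
z/H = 7593.0/8282.3 = 0.91677; exp(−0.91677) = 0.39981.
P = 1020 × 0.39981 = 407.81 hPa.

P ≈ 407.8 hPa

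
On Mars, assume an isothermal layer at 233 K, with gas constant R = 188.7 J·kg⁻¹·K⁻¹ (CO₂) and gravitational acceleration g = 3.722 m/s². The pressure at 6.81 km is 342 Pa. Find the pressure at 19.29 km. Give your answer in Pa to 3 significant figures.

P ≈ 119 Pa

Scale height: H = RT/g = 188.7 × 233 / 3.722 = 11813 m.
Between two levels, P₂ = P₁ exp(−Δz/H) with Δz = z₂ − z₁.
Δz = 19290 − 6810.0 = 12480 m; Δz/H = 12480/11813 = 1.0565.
P₂ = 342 × exp(−1.0565) = 342 × 0.34767 = 118.90 Pa.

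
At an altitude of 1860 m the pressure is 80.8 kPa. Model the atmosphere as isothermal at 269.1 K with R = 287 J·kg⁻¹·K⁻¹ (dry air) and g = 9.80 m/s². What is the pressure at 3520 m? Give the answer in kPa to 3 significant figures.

Scale height: H = RT/g = 287 × 269.1 / 9.80 = 7880.8 m.
Between two levels, P₂ = P₁ exp(−Δz/H) with Δz = z₂ − z₁.
Δz = 3520.0 − 1860.0 = 1660.0 m; Δz/H = 1660.0/7880.8 = 0.21064.
P₂ = 80.8 × exp(−0.21064) = 80.8 × 0.81007 = 65.454 kPa.

P ≈ 65.5 kPa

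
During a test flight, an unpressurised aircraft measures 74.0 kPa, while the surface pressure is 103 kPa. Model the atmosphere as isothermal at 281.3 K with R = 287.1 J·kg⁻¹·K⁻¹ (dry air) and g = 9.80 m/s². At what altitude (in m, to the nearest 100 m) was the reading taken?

z ≈ 2700 m

Scale height: H = RT/g = 287.1 × 281.3 / 9.80 = 8240.9 m.
Invert the barometric formula: z = H ln(P₀/P).
P₀/P = 103/74.0 = 1.3919; ln(1.3919) = 0.33067.
z = 8240.9 × 0.33067 = 2725.0 m.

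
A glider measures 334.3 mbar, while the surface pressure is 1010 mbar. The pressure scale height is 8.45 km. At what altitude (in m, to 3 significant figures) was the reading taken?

Invert the barometric formula: z = H ln(P₀/P).
P₀/P = 1010/334.3 = 3.0212; ln(3.0212) = 1.1057.
z = 8450.0 × 1.1057 = 9343.2 m.

z ≈ 9340 m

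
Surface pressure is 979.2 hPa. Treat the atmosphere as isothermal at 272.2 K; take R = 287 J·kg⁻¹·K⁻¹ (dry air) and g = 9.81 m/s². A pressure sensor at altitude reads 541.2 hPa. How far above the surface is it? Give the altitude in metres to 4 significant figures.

z ≈ 4722 m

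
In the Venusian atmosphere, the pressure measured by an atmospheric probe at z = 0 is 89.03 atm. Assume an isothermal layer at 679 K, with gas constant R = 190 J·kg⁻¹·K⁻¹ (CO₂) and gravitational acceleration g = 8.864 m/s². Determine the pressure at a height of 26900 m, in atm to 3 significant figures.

Scale height: H = RT/g = 190 × 679 / 8.864 = 14554 m.
Barometric formula: P = P₀ exp(−z/H).
z/H = 26900/14554 = 1.8483; exp(−1.8483) = 0.15750.
P = 89.03 × 0.15750 = 14.022 atm.

P ≈ 14.0 atm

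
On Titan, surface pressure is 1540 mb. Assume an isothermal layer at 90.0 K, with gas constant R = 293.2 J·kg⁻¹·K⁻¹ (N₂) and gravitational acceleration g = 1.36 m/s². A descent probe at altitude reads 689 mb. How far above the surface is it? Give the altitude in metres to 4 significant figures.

Scale height: H = RT/g = 293.2 × 90.0 / 1.36 = 19403 m.
Invert the barometric formula: z = H ln(P₀/P).
P₀/P = 1540/689 = 2.2351; ln(2.2351) = 0.80429.
z = 19403 × 0.80429 = 15606 m.

z ≈ 15610 m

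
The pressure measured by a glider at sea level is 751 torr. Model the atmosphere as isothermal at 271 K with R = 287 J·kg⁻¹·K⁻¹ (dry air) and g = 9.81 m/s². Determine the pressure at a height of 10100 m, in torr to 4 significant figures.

Scale height: H = RT/g = 287 × 271 / 9.81 = 7928.3 m.
Barometric formula: P = P₀ exp(−z/H).
z/H = 10100/7928.3 = 1.2739; exp(−1.2739) = 0.27974.
P = 751 × 0.27974 = 210.08 torr.

P ≈ 210.1 torr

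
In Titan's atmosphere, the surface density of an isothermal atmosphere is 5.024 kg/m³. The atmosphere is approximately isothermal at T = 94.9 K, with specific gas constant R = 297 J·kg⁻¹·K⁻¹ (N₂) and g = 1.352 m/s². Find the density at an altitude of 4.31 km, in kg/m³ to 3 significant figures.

ρ ≈ 4.09 kg/m³

Scale height: H = RT/g = 297 × 94.9 / 1.352 = 20847 m.
In an isothermal atmosphere, density decays like pressure: ρ = ρ₀ exp(−z/H).
z/H = 4310.0/20847 = 0.20674; exp(−0.20674) = 0.81323.
ρ = 5.024 × 0.81323 = 4.0857 kg/m³.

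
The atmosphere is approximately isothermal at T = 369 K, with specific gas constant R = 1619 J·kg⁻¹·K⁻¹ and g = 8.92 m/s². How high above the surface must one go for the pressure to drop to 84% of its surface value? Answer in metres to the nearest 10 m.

Scale height: H = RT/g = 1619 × 369 / 8.92 = 66974 m.
Set P/P₀ = exp(−z/H) = 0.84, so z = −H ln(0.84).
−ln(0.84) = 0.17435; z = 66974 × 0.17435 = 11677 m.

z ≈ 11680 m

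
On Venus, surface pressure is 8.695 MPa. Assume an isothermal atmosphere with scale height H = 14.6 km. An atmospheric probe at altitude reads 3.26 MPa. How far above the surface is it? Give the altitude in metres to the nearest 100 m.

z ≈ 14300 m

Invert the barometric formula: z = H ln(P₀/P).
P₀/P = 8.695/3.26 = 2.6672; ln(2.6672) = 0.98103.
z = 14600 × 0.98103 = 14323 m.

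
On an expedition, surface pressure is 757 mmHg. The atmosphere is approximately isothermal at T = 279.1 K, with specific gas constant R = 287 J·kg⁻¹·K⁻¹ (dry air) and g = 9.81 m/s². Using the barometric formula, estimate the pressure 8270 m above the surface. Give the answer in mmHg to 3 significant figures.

Scale height: H = RT/g = 287 × 279.1 / 9.81 = 8165.3 m.
Barometric formula: P = P₀ exp(−z/H).
z/H = 8270.0/8165.3 = 1.0128; exp(−1.0128) = 0.36320.
P = 757 × 0.36320 = 274.94 mmHg.

P ≈ 275 mmHg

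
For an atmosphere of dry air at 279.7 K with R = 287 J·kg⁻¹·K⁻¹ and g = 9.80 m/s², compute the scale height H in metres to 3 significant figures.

H ≈ 8190 m

The scale height of an isothermal atmosphere is H = RT/g.
H = 287 × 279.7 / 9.80 = 80274/9.80 = 8191.2 m.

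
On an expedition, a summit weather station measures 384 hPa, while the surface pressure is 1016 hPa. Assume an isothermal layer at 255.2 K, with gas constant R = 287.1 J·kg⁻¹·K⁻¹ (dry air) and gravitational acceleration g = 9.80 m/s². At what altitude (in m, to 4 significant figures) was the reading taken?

Scale height: H = RT/g = 287.1 × 255.2 / 9.80 = 7476.3 m.
Invert the barometric formula: z = H ln(P₀/P).
P₀/P = 1016/384 = 2.6458; ln(2.6458) = 0.97297.
z = 7476.3 × 0.97297 = 7274.2 m.

z ≈ 7274 m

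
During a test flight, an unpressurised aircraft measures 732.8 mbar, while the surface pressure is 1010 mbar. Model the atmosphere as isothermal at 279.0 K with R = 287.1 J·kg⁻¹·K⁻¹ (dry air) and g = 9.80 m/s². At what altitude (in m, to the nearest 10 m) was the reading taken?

Scale height: H = RT/g = 287.1 × 279.0 / 9.80 = 8173.6 m.
Invert the barometric formula: z = H ln(P₀/P).
P₀/P = 1010/732.8 = 1.3783; ln(1.3783) = 0.32085.
z = 8173.6 × 0.32085 = 2622.5 m.

z ≈ 2620 m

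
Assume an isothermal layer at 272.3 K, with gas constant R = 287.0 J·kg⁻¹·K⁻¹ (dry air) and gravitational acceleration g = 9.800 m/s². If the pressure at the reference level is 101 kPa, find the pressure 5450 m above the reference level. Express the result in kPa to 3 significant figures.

P ≈ 51.0 kPa

Scale height: H = RT/g = 287.0 × 272.3 / 9.800 = 7974.5 m.
Barometric formula: P = P₀ exp(−z/H).
z/H = 5450.0/7974.5 = 0.68343; exp(−0.68343) = 0.50488.
P = 101 × 0.50488 = 50.993 kPa.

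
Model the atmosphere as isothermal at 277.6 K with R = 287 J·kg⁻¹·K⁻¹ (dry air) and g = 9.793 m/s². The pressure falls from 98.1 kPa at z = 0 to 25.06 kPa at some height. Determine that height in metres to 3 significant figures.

z ≈ 11100 m

Scale height: H = RT/g = 287 × 277.6 / 9.793 = 8135.5 m.
Invert the barometric formula: z = H ln(P₀/P).
P₀/P = 98.1/25.06 = 3.9146; ln(3.9146) = 1.3647.
z = 8135.5 × 1.3647 = 11103 m.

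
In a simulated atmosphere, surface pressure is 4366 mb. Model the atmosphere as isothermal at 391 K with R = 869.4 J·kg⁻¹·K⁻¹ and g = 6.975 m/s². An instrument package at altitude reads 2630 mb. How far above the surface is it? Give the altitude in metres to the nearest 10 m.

Scale height: H = RT/g = 869.4 × 391 / 6.975 = 48736 m.
Invert the barometric formula: z = H ln(P₀/P).
P₀/P = 4366/2630 = 1.6601; ln(1.6601) = 0.50688.
z = 48736 × 0.50688 = 24703 m.

z ≈ 24700 m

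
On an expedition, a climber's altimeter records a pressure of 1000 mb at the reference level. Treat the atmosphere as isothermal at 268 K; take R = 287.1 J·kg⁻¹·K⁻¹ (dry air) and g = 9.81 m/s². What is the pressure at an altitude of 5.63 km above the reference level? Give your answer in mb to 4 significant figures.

Scale height: H = RT/g = 287.1 × 268 / 9.81 = 7843.3 m.
Barometric formula: P = P₀ exp(−z/H).
z/H = 5630.0/7843.3 = 0.71781; exp(−0.71781) = 0.48782.
P = 1000 × 0.48782 = 487.82 mb.

P ≈ 487.8 mb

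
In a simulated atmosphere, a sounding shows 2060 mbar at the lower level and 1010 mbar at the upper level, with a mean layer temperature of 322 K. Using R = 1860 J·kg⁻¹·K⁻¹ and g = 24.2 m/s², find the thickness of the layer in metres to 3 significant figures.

Δz ≈ 17600 m

Hypsometric equation: Δz = (R T̄/g) ln(P₁/P₂).
R T̄/g = 1860 × 322 / 24.2 = 24749 m.
ln(2060/1010) = ln(2.0396) = 0.71275.
Δz = 24749 × 0.71275 = 17640 m.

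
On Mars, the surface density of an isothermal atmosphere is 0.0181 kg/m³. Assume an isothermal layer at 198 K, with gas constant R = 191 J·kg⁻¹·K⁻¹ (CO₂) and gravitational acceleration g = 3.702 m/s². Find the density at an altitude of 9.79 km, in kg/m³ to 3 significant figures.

ρ ≈ 0.00694 kg/m³

Scale height: H = RT/g = 191 × 198 / 3.702 = 10216 m.
In an isothermal atmosphere, density decays like pressure: ρ = ρ₀ exp(−z/H).
z/H = 9790.0/10216 = 0.95830; exp(−0.95830) = 0.38354.
ρ = 0.0181 × 0.38354 = 0.0069421 kg/m³.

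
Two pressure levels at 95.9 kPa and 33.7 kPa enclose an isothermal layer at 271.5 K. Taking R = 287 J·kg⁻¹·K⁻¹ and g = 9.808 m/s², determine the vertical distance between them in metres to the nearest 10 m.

Δz ≈ 8310 m

Hypsometric equation: Δz = (R T̄/g) ln(P₁/P₂).
R T̄/g = 287 × 271.5 / 9.808 = 7944.6 m.
ln(95.9/33.7) = ln(2.8457) = 1.0458.
Δz = 7944.6 × 1.0458 = 8308.5 m.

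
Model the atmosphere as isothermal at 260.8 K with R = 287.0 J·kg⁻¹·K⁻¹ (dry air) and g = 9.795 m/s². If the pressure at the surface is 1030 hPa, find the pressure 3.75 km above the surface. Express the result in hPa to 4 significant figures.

Scale height: H = RT/g = 287.0 × 260.8 / 9.795 = 7641.6 m.
Barometric formula: P = P₀ exp(−z/H).
z/H = 3750.0/7641.6 = 0.49073; exp(−0.49073) = 0.61218.
P = 1030 × 0.61218 = 630.55 hPa.

P ≈ 630.5 hPa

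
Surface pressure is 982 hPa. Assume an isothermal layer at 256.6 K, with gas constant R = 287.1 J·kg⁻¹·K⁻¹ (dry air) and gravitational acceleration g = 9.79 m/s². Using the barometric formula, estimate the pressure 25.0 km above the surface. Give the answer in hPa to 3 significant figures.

P ≈ 35.4 hPa

Scale height: H = RT/g = 287.1 × 256.6 / 9.79 = 7525.0 m.
Barometric formula: P = P₀ exp(−z/H).
z/H = 25000/7525.0 = 3.3223; exp(−3.3223) = 0.036070.
P = 982 × 0.036070 = 35.421 hPa.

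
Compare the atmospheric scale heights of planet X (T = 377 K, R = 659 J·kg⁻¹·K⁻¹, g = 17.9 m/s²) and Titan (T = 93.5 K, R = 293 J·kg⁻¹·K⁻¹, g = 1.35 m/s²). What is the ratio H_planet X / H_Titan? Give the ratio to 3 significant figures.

H = RT/g for each body.
H_planet X = 659 × 377 / 17.9 = 13879 m.
H_Titan = 293 × 93.5 / 1.35 = 20293 m.
H_planet X/H_Titan = 13879/20293 = 0.68393.

H_planet X/H_Titan ≈ 0.684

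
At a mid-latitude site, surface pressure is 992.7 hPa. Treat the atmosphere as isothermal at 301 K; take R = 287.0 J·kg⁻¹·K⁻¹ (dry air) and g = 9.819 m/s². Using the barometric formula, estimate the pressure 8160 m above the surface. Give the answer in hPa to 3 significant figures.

Scale height: H = RT/g = 287.0 × 301 / 9.819 = 8797.9 m.
Barometric formula: P = P₀ exp(−z/H).
z/H = 8160.0/8797.9 = 0.92749; exp(−0.92749) = 0.39555.
P = 992.7 × 0.39555 = 392.66 hPa.

P ≈ 393 hPa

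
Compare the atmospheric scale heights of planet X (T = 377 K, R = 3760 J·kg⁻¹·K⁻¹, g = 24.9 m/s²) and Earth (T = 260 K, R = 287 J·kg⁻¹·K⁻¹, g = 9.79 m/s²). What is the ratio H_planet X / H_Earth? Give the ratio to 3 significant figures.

H_planet X/H_Earth ≈ 7.47

H = RT/g for each body.
H_planet X = 3760 × 377 / 24.9 = 56929 m.
H_Earth = 287 × 260 / 9.79 = 7622.1 m.
H_planet X/H_Earth = 56929/7622.1 = 7.4689.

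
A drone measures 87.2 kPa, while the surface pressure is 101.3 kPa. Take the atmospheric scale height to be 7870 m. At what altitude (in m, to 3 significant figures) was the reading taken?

Invert the barometric formula: z = H ln(P₀/P).
P₀/P = 101.3/87.2 = 1.1617; ln(1.1617) = 0.14988.
z = 7870.0 × 0.14988 = 1179.6 m.

z ≈ 1180 m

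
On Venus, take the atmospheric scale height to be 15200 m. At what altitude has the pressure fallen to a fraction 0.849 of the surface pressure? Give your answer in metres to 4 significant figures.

Set P/P₀ = exp(−z/H) = 0.849, so z = −H ln(0.849).
−ln(0.849) = 0.16370; z = 15200 × 0.16370 = 2488.2 m.

z ≈ 2488 m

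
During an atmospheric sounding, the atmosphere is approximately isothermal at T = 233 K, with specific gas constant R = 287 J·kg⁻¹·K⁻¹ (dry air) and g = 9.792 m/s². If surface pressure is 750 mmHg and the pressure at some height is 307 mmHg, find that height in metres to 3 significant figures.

z ≈ 6100 m

Scale height: H = RT/g = 287 × 233 / 9.792 = 6829.1 m.
Invert the barometric formula: z = H ln(P₀/P).
P₀/P = 750/307 = 2.4430; ln(2.4430) = 0.89323.
z = 6829.1 × 0.89323 = 6100.0 m.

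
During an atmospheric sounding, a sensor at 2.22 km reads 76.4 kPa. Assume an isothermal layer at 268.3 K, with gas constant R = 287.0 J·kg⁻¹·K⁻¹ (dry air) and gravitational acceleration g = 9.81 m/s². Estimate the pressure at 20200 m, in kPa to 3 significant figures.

Scale height: H = RT/g = 287.0 × 268.3 / 9.81 = 7849.3 m.
Between two levels, P₂ = P₁ exp(−Δz/H) with Δz = z₂ − z₁.
Δz = 20200 − 2220.0 = 17980 m; Δz/H = 17980/7849.3 = 2.2907.
P₂ = 76.4 × exp(−2.2907) = 76.4 × 0.10120 = 7.7317 kPa.

P ≈ 7.73 kPa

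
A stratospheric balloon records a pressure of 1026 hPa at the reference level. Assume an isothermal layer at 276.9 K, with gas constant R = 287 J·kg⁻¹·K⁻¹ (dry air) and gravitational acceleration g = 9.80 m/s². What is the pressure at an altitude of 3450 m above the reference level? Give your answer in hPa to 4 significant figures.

P ≈ 670.5 hPa

Scale height: H = RT/g = 287 × 276.9 / 9.80 = 8109.2 m.
Barometric formula: P = P₀ exp(−z/H).
z/H = 3450.0/8109.2 = 0.42544; exp(−0.42544) = 0.65348.
P = 1026 × 0.65348 = 670.47 hPa.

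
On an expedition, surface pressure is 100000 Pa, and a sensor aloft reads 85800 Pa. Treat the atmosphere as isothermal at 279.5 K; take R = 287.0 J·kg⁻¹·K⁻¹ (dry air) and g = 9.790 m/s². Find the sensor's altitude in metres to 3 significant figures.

z ≈ 1250 m

Scale height: H = RT/g = 287.0 × 279.5 / 9.790 = 8193.7 m.
Invert the barometric formula: z = H ln(P₀/P).
P₀/P = 100000/85800 = 1.1655; ln(1.1655) = 0.15315.
z = 8193.7 × 0.15315 = 1254.9 m.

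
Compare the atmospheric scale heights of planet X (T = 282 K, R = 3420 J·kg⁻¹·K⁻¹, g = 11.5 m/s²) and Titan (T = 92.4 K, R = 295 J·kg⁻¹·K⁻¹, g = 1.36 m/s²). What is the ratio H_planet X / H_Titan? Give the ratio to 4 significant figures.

H = RT/g for each body.
H_planet X = 3420 × 282 / 11.5 = 83864 m.
H_Titan = 295 × 92.4 / 1.36 = 20043 m.
H_planet X/H_Titan = 83864/20043 = 4.1842.

H_planet X/H_Titan ≈ 4.184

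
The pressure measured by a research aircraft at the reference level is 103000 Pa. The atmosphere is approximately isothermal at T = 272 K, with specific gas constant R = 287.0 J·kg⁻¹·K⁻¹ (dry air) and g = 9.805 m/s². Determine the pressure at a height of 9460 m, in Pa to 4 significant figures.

P ≈ 31390 Pa

Scale height: H = RT/g = 287.0 × 272 / 9.805 = 7961.7 m.
Barometric formula: P = P₀ exp(−z/H).
z/H = 9460.0/7961.7 = 1.1882; exp(−1.1882) = 0.30477.
P = 103000 × 0.30477 = 31391 Pa.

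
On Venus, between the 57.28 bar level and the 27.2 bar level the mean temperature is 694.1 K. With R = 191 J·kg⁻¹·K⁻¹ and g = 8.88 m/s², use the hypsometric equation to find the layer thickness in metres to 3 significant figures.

Δz ≈ 11100 m

Hypsometric equation: Δz = (R T̄/g) ln(P₁/P₂).
R T̄/g = 191 × 694.1 / 8.88 = 14929 m.
ln(57.28/27.2) = ln(2.1059) = 0.74474.
Δz = 14929 × 0.74474 = 11118 m.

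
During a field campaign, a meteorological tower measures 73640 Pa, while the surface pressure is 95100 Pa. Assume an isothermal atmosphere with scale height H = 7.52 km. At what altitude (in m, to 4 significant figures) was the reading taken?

z ≈ 1923 m

Invert the barometric formula: z = H ln(P₀/P).
P₀/P = 95100/73640 = 1.2914; ln(1.2914) = 0.25573.
z = 7520.0 × 0.25573 = 1923.1 m.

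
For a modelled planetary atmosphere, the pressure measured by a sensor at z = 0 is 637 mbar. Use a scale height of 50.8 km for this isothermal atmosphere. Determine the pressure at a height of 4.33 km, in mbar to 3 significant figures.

P ≈ 585 mbar

Barometric formula: P = P₀ exp(−z/H).
z/H = 4330.0/50800 = 0.085236; exp(−0.085236) = 0.91830.
P = 637 × 0.91830 = 584.96 mbar.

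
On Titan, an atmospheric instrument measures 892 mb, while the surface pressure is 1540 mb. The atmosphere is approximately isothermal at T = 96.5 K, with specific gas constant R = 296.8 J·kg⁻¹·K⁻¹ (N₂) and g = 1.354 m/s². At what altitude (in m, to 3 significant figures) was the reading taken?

z ≈ 11600 m

Scale height: H = RT/g = 296.8 × 96.5 / 1.354 = 21153 m.
Invert the barometric formula: z = H ln(P₀/P).
P₀/P = 1540/892 = 1.7265; ln(1.7265) = 0.54610.
z = 21153 × 0.54610 = 11552 m.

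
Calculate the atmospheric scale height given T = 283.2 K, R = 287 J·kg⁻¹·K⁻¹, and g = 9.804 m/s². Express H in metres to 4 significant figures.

The scale height of an isothermal atmosphere is H = RT/g.
H = 287 × 283.2 / 9.804 = 81278/9.804 = 8290.3 m.

H ≈ 8290 m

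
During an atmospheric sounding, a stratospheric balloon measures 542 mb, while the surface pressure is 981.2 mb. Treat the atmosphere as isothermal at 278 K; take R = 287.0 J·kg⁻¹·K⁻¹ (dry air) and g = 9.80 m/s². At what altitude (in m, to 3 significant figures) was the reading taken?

z ≈ 4830 m

Scale height: H = RT/g = 287.0 × 278 / 9.80 = 8141.4 m.
Invert the barometric formula: z = H ln(P₀/P).
P₀/P = 981.2/542 = 1.8103; ln(1.8103) = 0.59349.
z = 8141.4 × 0.59349 = 4831.8 m.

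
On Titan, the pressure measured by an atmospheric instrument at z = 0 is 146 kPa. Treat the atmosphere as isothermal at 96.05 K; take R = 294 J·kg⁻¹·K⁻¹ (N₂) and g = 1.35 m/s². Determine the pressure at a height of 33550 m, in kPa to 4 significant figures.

P ≈ 29.36 kPa

Scale height: H = RT/g = 294 × 96.05 / 1.35 = 20918 m.
Barometric formula: P = P₀ exp(−z/H).
z/H = 33550/20918 = 1.6039; exp(−1.6039) = 0.20111.
P = 146 × 0.20111 = 29.362 kPa.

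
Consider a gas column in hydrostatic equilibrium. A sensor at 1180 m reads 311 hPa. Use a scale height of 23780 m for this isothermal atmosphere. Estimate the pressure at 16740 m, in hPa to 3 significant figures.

Between two levels, P₂ = P₁ exp(−Δz/H) with Δz = z₂ − z₁.
Δz = 16740 − 1180.0 = 15560 m; Δz/H = 15560/23780 = 0.65433.
P₂ = 311 × exp(−0.65433) = 311 × 0.51979 = 161.65 hPa.

P ≈ 162 hPa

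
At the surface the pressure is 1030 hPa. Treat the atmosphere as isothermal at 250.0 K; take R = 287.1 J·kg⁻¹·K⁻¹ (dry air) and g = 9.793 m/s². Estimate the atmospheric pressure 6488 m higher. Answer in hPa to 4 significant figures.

Scale height: H = RT/g = 287.1 × 250.0 / 9.793 = 7329.2 m.
Barometric formula: P = P₀ exp(−z/H).
z/H = 6488.0/7329.2 = 0.88523; exp(−0.88523) = 0.41262.
P = 1030 × 0.41262 = 425.00 hPa.

P ≈ 425.0 hPa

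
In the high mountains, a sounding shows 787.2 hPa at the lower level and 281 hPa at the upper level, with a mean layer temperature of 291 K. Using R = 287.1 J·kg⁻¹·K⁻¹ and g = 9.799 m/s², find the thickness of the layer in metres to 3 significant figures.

Δz ≈ 8780 m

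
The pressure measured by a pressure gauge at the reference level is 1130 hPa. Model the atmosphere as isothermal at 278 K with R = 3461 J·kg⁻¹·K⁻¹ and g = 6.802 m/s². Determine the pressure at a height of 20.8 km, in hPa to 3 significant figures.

P ≈ 975 hPa

Scale height: H = RT/g = 3461 × 278 / 6.802 = 141450 m.
Barometric formula: P = P₀ exp(−z/H).
z/H = 20800/141450 = 0.14705; exp(−0.14705) = 0.86325.
P = 1130 × 0.86325 = 975.47 hPa.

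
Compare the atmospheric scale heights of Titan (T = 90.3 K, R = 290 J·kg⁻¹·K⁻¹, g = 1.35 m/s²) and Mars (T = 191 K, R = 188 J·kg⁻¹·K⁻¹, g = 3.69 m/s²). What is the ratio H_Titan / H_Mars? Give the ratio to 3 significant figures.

H_Titan/H_Mars ≈ 1.99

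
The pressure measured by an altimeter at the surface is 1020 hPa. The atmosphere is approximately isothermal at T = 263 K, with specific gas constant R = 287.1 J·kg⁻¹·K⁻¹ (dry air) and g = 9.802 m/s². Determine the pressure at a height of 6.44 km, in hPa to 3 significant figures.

Scale height: H = RT/g = 287.1 × 263 / 9.802 = 7703.3 m.
Barometric formula: P = P₀ exp(−z/H).
z/H = 6440.0/7703.3 = 0.83601; exp(−0.83601) = 0.43344.
P = 1020 × 0.43344 = 442.11 hPa.

P ≈ 442 hPa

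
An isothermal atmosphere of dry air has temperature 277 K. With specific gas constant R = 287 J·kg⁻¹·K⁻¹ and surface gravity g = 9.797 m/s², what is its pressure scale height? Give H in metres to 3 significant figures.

H ≈ 8110 m

The scale height of an isothermal atmosphere is H = RT/g.
H = 287 × 277 / 9.797 = 79499/9.797 = 8114.6 m.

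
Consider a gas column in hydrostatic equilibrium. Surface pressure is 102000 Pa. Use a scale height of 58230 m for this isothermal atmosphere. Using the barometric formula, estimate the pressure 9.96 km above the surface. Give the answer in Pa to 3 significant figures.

P ≈ 86000 Pa

Barometric formula: P = P₀ exp(−z/H).
z/H = 9960.0/58230 = 0.17105; exp(−0.17105) = 0.84278.
P = 102000 × 0.84278 = 85964 Pa.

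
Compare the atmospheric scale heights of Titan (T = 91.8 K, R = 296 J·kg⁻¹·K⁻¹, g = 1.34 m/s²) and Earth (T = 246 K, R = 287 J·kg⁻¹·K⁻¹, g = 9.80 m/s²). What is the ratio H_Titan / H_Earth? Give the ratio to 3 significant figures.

H_Titan/H_Earth ≈ 2.81

H = RT/g for each body.
H_Titan = 296 × 91.8 / 1.34 = 20278 m.
H_Earth = 287 × 246 / 9.80 = 7204.3 m.
H_Titan/H_Earth = 20278/7204.3 = 2.8147.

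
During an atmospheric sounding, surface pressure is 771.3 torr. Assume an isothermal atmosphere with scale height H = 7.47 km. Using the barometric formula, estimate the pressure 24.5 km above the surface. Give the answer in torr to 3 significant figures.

Barometric formula: P = P₀ exp(−z/H).
z/H = 24500/7470.0 = 3.2798; exp(−3.2798) = 0.037636.
P = 771.3 × 0.037636 = 29.029 torr.

P ≈ 29.0 torr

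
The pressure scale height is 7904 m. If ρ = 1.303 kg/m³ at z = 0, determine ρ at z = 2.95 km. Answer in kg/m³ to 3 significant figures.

ρ ≈ 0.897 kg/m³

In an isothermal atmosphere, density decays like pressure: ρ = ρ₀ exp(−z/H).
z/H = 2950.0/7904.0 = 0.37323; exp(−0.37323) = 0.68851.
ρ = 1.303 × 0.68851 = 0.89713 kg/m³.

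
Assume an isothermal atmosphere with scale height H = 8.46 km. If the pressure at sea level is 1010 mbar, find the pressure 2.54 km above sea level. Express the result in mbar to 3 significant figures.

P ≈ 748 mbar

Barometric formula: P = P₀ exp(−z/H).
z/H = 2540.0/8460.0 = 0.30024; exp(−0.30024) = 0.74064.
P = 1010 × 0.74064 = 748.05 mbar.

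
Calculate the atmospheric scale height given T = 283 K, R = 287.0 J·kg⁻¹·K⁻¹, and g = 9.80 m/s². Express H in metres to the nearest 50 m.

H ≈ 8300 m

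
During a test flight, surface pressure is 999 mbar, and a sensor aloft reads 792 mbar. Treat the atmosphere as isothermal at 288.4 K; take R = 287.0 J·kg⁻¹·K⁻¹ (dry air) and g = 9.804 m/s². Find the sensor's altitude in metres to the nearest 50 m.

z ≈ 1950 m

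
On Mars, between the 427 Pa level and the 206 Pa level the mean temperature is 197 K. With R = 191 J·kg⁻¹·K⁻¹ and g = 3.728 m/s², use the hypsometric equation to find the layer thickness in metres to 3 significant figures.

Hypsometric equation: Δz = (R T̄/g) ln(P₁/P₂).
R T̄/g = 191 × 197 / 3.728 = 10093 m.
ln(427/206) = ln(2.0728) = 0.72890.
Δz = 10093 × 0.72890 = 7356.8 m.

Δz ≈ 7360 m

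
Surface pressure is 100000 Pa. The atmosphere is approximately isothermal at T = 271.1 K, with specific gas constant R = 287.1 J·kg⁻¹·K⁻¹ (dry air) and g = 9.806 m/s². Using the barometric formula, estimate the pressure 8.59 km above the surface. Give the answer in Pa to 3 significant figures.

P ≈ 33900 Pa

Scale height: H = RT/g = 287.1 × 271.1 / 9.806 = 7937.3 m.
Barometric formula: P = P₀ exp(−z/H).
z/H = 8590.0/7937.3 = 1.0822; exp(−1.0822) = 0.33885.
P = 100000 × 0.33885 = 33885 Pa.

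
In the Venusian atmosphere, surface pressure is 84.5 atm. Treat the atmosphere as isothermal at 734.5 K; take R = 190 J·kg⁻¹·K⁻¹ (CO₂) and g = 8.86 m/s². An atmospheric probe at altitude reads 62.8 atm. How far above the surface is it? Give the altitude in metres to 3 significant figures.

z ≈ 4670 m

Scale height: H = RT/g = 190 × 734.5 / 8.86 = 15751 m.
Invert the barometric formula: z = H ln(P₀/P).
P₀/P = 84.5/62.8 = 1.3455; ln(1.3455) = 0.29677.
z = 15751 × 0.29677 = 4674.4 m.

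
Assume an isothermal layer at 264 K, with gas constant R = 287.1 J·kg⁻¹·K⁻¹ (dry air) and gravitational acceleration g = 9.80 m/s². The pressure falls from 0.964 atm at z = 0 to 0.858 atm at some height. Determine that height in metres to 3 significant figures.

z ≈ 901 m

Scale height: H = RT/g = 287.1 × 264 / 9.80 = 7734.1 m.
Invert the barometric formula: z = H ln(P₀/P).
P₀/P = 0.964/0.858 = 1.1235; ln(1.1235) = 0.11645.
z = 7734.1 × 0.11645 = 900.64 m.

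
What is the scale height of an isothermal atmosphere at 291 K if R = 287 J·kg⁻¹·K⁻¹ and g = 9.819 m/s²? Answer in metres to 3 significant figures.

H ≈ 8510 m

The scale height of an isothermal atmosphere is H = RT/g.
H = 287 × 291 / 9.819 = 83517/9.819 = 8505.7 m.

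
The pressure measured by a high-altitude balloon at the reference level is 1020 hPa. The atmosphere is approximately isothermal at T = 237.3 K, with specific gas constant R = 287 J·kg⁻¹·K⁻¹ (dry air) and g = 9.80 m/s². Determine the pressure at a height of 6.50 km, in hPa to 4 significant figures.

P ≈ 400.3 hPa

Scale height: H = RT/g = 287 × 237.3 / 9.80 = 6949.5 m.
Barometric formula: P = P₀ exp(−z/H).
z/H = 6500.0/6949.5 = 0.93532; exp(−0.93532) = 0.39246.
P = 1020 × 0.39246 = 400.31 hPa.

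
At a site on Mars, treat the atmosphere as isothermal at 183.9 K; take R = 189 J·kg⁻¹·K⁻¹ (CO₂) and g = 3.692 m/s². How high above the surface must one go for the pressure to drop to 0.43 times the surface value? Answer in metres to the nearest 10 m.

z ≈ 7950 m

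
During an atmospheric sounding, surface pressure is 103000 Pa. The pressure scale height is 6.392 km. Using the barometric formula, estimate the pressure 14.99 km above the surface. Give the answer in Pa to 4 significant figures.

P ≈ 9871 Pa

Barometric formula: P = P₀ exp(−z/H).
z/H = 14990/6392.0 = 2.3451; exp(−2.3451) = 0.095838.
P = 103000 × 0.095838 = 9871.3 Pa.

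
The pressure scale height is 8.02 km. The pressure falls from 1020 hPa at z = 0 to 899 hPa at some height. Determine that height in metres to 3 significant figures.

z ≈ 1010 m

Invert the barometric formula: z = H ln(P₀/P).
P₀/P = 1020/899 = 1.1346; ln(1.1346) = 0.12628.
z = 8020.0 × 0.12628 = 1012.8 m.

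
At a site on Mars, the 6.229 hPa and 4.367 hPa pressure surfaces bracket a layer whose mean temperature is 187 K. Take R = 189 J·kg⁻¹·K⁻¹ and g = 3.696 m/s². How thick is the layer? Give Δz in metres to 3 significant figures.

Hypsometric equation: Δz = (R T̄/g) ln(P₁/P₂).
R T̄/g = 189 × 187 / 3.696 = 9562.5 m.
ln(6.229/4.367) = ln(1.4264) = 0.35515.
Δz = 9562.5 × 0.35515 = 3396.1 m.

Δz ≈ 3400 m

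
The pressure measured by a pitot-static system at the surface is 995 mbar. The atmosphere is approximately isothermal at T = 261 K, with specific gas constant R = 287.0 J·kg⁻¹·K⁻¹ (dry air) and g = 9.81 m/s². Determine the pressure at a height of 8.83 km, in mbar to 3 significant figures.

Scale height: H = RT/g = 287.0 × 261 / 9.81 = 7635.8 m.
Barometric formula: P = P₀ exp(−z/H).
z/H = 8830.0/7635.8 = 1.1564; exp(−1.1564) = 0.31462.
P = 995 × 0.31462 = 313.05 mbar.

P ≈ 313 mbar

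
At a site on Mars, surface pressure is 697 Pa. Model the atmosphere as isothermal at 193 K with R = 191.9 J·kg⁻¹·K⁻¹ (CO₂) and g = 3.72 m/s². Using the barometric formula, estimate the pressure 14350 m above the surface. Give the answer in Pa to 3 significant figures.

Scale height: H = RT/g = 191.9 × 193 / 3.72 = 9956.1 m.
Barometric formula: P = P₀ exp(−z/H).
z/H = 14350/9956.1 = 1.4413; exp(−1.4413) = 0.23662.
P = 697 × 0.23662 = 164.92 Pa.

P ≈ 165 Pa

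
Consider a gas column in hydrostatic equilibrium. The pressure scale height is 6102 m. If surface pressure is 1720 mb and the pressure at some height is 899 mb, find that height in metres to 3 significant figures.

Invert the barometric formula: z = H ln(P₀/P).
P₀/P = 1720/899 = 1.9132; ln(1.9132) = 0.64878.
z = 6102.0 × 0.64878 = 3958.9 m.

z ≈ 3960 m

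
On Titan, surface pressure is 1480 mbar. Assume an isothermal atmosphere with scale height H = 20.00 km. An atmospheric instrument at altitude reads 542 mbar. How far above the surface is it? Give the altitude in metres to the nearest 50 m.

Invert the barometric formula: z = H ln(P₀/P).
P₀/P = 1480/542 = 2.7306; ln(2.7306) = 1.0045.
z = 20000 × 1.0045 = 20090 m.

z ≈ 20100 m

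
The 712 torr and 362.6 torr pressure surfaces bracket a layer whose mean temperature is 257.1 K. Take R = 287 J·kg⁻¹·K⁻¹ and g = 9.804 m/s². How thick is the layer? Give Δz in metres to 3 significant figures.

Hypsometric equation: Δz = (R T̄/g) ln(P₁/P₂).
R T̄/g = 287 × 257.1 / 9.804 = 7526.3 m.
ln(712/362.6) = ln(1.9636) = 0.67478.
Δz = 7526.3 × 0.67478 = 5078.6 m.

Δz ≈ 5080 m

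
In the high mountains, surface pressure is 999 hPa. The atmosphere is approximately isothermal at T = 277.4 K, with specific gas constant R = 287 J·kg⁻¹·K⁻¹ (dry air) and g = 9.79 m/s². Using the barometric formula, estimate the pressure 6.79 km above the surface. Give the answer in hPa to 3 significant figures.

Scale height: H = RT/g = 287 × 277.4 / 9.79 = 8132.2 m.
Barometric formula: P = P₀ exp(−z/H).
z/H = 6790.0/8132.2 = 0.83495; exp(−0.83495) = 0.43390.
P = 999 × 0.43390 = 433.47 hPa.

P ≈ 433 hPa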